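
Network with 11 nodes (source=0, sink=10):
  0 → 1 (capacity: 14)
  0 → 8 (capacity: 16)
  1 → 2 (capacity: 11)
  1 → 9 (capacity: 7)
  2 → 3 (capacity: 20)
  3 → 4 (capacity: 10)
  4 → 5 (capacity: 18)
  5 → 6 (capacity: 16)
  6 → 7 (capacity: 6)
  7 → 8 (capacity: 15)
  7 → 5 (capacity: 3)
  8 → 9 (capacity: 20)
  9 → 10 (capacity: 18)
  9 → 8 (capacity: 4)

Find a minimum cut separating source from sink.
Min cut value = 18, edges: (9,10)

Min cut value: 18
Partition: S = [0, 1, 2, 3, 4, 5, 6, 7, 8, 9], T = [10]
Cut edges: (9,10)

By max-flow min-cut theorem, max flow = min cut = 18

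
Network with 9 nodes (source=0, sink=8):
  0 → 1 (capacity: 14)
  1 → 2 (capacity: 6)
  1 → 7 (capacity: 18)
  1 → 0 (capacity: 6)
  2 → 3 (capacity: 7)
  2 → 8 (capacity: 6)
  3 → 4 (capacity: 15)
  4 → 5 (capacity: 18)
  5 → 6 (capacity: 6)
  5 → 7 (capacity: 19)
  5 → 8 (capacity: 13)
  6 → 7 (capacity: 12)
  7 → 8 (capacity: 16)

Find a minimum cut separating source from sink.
Min cut value = 14, edges: (0,1)

Min cut value: 14
Partition: S = [0], T = [1, 2, 3, 4, 5, 6, 7, 8]
Cut edges: (0,1)

By max-flow min-cut theorem, max flow = min cut = 14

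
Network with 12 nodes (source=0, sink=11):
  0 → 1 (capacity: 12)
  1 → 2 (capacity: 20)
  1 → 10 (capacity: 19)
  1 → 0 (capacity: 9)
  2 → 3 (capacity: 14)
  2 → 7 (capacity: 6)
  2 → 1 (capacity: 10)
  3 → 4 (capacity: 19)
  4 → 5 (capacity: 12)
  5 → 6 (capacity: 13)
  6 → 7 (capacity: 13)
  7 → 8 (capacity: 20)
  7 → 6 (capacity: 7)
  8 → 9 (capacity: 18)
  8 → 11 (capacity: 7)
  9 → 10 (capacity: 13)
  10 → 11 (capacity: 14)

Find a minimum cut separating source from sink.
Min cut value = 12, edges: (0,1)

Min cut value: 12
Partition: S = [0], T = [1, 2, 3, 4, 5, 6, 7, 8, 9, 10, 11]
Cut edges: (0,1)

By max-flow min-cut theorem, max flow = min cut = 12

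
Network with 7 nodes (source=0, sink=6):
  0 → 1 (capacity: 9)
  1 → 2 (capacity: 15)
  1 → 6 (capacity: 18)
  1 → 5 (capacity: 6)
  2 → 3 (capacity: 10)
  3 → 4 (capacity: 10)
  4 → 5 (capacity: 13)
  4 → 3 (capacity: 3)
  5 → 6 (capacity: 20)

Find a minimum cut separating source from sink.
Min cut value = 9, edges: (0,1)

Min cut value: 9
Partition: S = [0], T = [1, 2, 3, 4, 5, 6]
Cut edges: (0,1)

By max-flow min-cut theorem, max flow = min cut = 9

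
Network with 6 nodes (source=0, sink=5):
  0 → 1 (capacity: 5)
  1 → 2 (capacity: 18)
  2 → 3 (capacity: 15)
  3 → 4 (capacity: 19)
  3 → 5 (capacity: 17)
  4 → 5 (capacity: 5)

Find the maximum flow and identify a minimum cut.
Max flow = 5, Min cut edges: (0,1)

Maximum flow: 5
Minimum cut: (0,1)
Partition: S = [0], T = [1, 2, 3, 4, 5]

Max-flow min-cut theorem verified: both equal 5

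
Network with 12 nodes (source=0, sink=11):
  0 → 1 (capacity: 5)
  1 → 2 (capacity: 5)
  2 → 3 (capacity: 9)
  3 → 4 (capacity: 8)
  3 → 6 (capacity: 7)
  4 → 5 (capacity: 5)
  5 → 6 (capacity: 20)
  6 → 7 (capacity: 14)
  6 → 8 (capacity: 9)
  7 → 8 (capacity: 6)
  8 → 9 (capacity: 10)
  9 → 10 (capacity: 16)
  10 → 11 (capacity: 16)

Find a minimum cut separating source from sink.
Min cut value = 5, edges: (1,2)

Min cut value: 5
Partition: S = [0, 1], T = [2, 3, 4, 5, 6, 7, 8, 9, 10, 11]
Cut edges: (1,2)

By max-flow min-cut theorem, max flow = min cut = 5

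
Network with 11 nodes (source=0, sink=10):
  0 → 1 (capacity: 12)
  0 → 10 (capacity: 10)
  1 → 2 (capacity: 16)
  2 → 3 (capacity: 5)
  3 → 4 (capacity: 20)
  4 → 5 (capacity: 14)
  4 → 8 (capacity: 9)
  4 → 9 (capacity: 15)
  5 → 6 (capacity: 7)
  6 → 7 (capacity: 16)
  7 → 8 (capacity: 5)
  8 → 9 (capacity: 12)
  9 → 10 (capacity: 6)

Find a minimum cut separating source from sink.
Min cut value = 15, edges: (0,10), (2,3)

Min cut value: 15
Partition: S = [0, 1, 2], T = [3, 4, 5, 6, 7, 8, 9, 10]
Cut edges: (0,10), (2,3)

By max-flow min-cut theorem, max flow = min cut = 15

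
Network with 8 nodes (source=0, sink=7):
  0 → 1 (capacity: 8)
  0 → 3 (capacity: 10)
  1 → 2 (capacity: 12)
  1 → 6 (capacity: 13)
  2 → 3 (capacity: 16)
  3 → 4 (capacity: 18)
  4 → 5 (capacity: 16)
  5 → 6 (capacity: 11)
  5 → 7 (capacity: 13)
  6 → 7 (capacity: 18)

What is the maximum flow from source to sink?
Maximum flow = 18

Max flow: 18

Flow assignment:
  0 → 1: 8/8
  0 → 3: 10/10
  1 → 6: 8/13
  3 → 4: 10/18
  4 → 5: 10/16
  5 → 7: 10/13
  6 → 7: 8/18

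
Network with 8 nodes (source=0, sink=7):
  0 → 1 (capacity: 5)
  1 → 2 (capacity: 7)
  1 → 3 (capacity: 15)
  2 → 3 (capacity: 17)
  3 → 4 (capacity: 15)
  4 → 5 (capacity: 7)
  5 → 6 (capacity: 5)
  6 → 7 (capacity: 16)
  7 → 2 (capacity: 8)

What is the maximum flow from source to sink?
Maximum flow = 5

Max flow: 5

Flow assignment:
  0 → 1: 5/5
  1 → 3: 5/15
  3 → 4: 5/15
  4 → 5: 5/7
  5 → 6: 5/5
  6 → 7: 5/16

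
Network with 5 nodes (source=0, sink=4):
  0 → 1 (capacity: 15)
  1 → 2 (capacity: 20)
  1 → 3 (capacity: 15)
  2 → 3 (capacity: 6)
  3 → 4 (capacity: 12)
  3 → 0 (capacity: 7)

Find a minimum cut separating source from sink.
Min cut value = 12, edges: (3,4)

Min cut value: 12
Partition: S = [0, 1, 2, 3], T = [4]
Cut edges: (3,4)

By max-flow min-cut theorem, max flow = min cut = 12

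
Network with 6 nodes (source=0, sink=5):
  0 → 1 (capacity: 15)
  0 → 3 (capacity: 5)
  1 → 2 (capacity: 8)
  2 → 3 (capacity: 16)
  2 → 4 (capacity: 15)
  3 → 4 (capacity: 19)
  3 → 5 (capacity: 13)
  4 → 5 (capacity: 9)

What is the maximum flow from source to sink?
Maximum flow = 13

Max flow: 13

Flow assignment:
  0 → 1: 8/15
  0 → 3: 5/5
  1 → 2: 8/8
  2 → 3: 8/16
  3 → 5: 13/13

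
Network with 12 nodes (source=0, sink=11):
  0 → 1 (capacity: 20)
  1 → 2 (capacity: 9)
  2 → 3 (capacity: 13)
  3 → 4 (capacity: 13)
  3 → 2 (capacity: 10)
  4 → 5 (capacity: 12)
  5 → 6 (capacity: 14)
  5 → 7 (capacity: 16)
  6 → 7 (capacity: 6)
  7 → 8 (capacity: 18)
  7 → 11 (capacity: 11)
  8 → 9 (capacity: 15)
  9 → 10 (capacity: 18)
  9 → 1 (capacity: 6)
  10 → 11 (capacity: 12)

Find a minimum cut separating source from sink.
Min cut value = 9, edges: (1,2)

Min cut value: 9
Partition: S = [0, 1], T = [2, 3, 4, 5, 6, 7, 8, 9, 10, 11]
Cut edges: (1,2)

By max-flow min-cut theorem, max flow = min cut = 9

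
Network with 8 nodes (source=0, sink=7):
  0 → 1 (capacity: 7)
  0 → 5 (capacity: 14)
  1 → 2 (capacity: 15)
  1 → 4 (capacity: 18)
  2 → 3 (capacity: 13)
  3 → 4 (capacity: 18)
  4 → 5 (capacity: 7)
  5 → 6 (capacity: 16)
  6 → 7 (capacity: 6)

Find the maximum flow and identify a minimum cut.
Max flow = 6, Min cut edges: (6,7)

Maximum flow: 6
Minimum cut: (6,7)
Partition: S = [0, 1, 2, 3, 4, 5, 6], T = [7]

Max-flow min-cut theorem verified: both equal 6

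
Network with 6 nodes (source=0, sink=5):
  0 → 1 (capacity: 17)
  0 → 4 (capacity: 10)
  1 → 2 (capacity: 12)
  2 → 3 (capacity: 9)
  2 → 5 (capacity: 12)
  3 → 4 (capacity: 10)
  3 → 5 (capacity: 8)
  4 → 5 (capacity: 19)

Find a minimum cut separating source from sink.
Min cut value = 22, edges: (0,4), (1,2)

Min cut value: 22
Partition: S = [0, 1], T = [2, 3, 4, 5]
Cut edges: (0,4), (1,2)

By max-flow min-cut theorem, max flow = min cut = 22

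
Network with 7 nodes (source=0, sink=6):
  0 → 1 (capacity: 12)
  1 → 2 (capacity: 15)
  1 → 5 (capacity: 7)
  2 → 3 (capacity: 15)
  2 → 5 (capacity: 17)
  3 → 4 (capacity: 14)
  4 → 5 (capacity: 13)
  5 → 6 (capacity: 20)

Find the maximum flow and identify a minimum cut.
Max flow = 12, Min cut edges: (0,1)

Maximum flow: 12
Minimum cut: (0,1)
Partition: S = [0], T = [1, 2, 3, 4, 5, 6]

Max-flow min-cut theorem verified: both equal 12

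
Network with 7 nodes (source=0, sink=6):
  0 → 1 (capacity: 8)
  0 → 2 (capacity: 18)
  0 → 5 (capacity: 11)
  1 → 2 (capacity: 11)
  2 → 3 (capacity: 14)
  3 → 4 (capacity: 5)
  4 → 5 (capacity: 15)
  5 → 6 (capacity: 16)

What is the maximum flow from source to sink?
Maximum flow = 16

Max flow: 16

Flow assignment:
  0 → 1: 5/8
  0 → 5: 11/11
  1 → 2: 5/11
  2 → 3: 5/14
  3 → 4: 5/5
  4 → 5: 5/15
  5 → 6: 16/16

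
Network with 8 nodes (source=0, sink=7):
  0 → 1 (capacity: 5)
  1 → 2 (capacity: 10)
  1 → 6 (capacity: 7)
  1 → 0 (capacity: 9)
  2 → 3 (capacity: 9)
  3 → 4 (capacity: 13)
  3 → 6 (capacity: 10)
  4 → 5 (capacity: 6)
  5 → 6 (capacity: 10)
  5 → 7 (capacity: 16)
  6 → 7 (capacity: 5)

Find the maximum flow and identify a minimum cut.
Max flow = 5, Min cut edges: (0,1)

Maximum flow: 5
Minimum cut: (0,1)
Partition: S = [0], T = [1, 2, 3, 4, 5, 6, 7]

Max-flow min-cut theorem verified: both equal 5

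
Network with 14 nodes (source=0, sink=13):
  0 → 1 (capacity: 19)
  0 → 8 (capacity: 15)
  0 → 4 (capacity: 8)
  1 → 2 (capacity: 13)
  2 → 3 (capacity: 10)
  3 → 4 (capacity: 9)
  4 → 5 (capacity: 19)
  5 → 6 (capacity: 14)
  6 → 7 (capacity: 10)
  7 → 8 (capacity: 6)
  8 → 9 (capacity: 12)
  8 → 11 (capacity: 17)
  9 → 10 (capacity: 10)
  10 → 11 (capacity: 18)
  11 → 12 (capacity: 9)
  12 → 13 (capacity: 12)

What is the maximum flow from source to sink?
Maximum flow = 9

Max flow: 9

Flow assignment:
  0 → 1: 6/19
  0 → 8: 3/15
  1 → 2: 6/13
  2 → 3: 6/10
  3 → 4: 6/9
  4 → 5: 6/19
  5 → 6: 6/14
  6 → 7: 6/10
  7 → 8: 6/6
  8 → 9: 4/12
  8 → 11: 5/17
  9 → 10: 4/10
  10 → 11: 4/18
  11 → 12: 9/9
  12 → 13: 9/12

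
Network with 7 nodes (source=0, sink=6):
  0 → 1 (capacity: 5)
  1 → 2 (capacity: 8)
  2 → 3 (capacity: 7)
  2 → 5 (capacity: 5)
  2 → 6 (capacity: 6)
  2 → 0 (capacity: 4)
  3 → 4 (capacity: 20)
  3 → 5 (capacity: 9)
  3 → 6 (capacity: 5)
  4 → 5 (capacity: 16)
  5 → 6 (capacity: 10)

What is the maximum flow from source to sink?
Maximum flow = 5

Max flow: 5

Flow assignment:
  0 → 1: 5/5
  1 → 2: 5/8
  2 → 6: 5/6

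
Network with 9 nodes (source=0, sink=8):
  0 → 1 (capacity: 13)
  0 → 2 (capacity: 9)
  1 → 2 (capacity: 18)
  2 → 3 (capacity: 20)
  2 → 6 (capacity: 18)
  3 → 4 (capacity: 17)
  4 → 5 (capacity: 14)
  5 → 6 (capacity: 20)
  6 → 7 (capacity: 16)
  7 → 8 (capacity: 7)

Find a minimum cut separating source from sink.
Min cut value = 7, edges: (7,8)

Min cut value: 7
Partition: S = [0, 1, 2, 3, 4, 5, 6, 7], T = [8]
Cut edges: (7,8)

By max-flow min-cut theorem, max flow = min cut = 7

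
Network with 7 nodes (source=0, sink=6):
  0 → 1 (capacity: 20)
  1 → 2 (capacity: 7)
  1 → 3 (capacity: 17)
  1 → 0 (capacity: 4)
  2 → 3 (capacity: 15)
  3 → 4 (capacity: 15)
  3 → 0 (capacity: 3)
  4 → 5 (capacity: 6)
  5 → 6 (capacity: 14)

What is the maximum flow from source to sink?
Maximum flow = 6

Max flow: 6

Flow assignment:
  0 → 1: 9/20
  1 → 2: 3/7
  1 → 3: 6/17
  2 → 3: 3/15
  3 → 4: 6/15
  3 → 0: 3/3
  4 → 5: 6/6
  5 → 6: 6/14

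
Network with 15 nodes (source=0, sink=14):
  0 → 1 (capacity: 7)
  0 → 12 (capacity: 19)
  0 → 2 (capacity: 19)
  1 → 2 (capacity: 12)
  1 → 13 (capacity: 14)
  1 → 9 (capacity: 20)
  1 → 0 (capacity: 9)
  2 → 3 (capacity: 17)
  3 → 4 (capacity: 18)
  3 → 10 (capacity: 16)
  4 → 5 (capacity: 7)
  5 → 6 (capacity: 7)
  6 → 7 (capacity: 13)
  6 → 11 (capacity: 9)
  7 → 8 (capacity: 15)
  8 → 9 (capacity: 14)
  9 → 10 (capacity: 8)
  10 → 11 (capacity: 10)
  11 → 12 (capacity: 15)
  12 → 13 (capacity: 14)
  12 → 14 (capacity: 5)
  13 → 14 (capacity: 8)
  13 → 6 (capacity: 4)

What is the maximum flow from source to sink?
Maximum flow = 13

Max flow: 13

Flow assignment:
  0 → 2: 13/19
  2 → 3: 13/17
  3 → 4: 5/18
  3 → 10: 8/16
  4 → 5: 5/7
  5 → 6: 5/7
  6 → 11: 5/9
  10 → 11: 8/10
  11 → 12: 13/15
  12 → 13: 8/14
  12 → 14: 5/5
  13 → 14: 8/8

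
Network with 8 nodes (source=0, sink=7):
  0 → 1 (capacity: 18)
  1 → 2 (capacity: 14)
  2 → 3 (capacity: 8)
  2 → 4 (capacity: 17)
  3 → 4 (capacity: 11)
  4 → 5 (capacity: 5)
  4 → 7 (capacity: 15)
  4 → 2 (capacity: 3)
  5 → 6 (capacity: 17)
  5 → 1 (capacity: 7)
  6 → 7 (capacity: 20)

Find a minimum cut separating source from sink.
Min cut value = 14, edges: (1,2)

Min cut value: 14
Partition: S = [0, 1], T = [2, 3, 4, 5, 6, 7]
Cut edges: (1,2)

By max-flow min-cut theorem, max flow = min cut = 14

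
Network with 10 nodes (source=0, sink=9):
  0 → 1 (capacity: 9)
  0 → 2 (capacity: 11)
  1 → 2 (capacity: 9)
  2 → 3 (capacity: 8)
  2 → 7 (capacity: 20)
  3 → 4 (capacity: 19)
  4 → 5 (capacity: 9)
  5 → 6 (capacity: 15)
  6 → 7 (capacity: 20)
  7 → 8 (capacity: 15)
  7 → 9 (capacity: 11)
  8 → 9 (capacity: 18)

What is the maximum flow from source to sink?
Maximum flow = 20

Max flow: 20

Flow assignment:
  0 → 1: 9/9
  0 → 2: 11/11
  1 → 2: 9/9
  2 → 7: 20/20
  7 → 8: 9/15
  7 → 9: 11/11
  8 → 9: 9/18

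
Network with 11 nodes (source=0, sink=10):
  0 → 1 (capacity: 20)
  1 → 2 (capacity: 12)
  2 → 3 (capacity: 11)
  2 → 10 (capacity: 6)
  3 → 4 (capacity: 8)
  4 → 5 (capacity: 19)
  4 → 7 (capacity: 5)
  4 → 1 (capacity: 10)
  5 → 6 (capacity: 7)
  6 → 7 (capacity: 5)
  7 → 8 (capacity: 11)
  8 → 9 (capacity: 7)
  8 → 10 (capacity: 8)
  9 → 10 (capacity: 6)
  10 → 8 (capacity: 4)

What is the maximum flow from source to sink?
Maximum flow = 12

Max flow: 12

Flow assignment:
  0 → 1: 12/20
  1 → 2: 12/12
  2 → 3: 6/11
  2 → 10: 6/6
  3 → 4: 6/8
  4 → 5: 1/19
  4 → 7: 5/5
  5 → 6: 1/7
  6 → 7: 1/5
  7 → 8: 6/11
  8 → 10: 6/8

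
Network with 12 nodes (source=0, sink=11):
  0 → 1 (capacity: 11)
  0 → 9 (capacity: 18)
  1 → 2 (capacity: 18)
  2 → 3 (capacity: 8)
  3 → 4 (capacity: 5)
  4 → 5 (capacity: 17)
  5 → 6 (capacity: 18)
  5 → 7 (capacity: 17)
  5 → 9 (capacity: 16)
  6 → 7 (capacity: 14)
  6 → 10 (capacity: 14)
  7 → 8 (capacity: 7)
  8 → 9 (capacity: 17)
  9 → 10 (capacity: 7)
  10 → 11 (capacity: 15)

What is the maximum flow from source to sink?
Maximum flow = 12

Max flow: 12

Flow assignment:
  0 → 1: 5/11
  0 → 9: 7/18
  1 → 2: 5/18
  2 → 3: 5/8
  3 → 4: 5/5
  4 → 5: 5/17
  5 → 6: 5/18
  6 → 10: 5/14
  9 → 10: 7/7
  10 → 11: 12/15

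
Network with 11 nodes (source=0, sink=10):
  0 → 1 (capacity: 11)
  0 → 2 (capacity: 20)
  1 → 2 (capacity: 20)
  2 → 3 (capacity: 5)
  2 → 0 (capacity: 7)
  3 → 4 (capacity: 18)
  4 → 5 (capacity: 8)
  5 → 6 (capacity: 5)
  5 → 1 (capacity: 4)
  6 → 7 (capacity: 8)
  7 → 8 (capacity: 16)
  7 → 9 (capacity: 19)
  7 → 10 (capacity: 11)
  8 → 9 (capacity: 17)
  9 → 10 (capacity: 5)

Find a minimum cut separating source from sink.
Min cut value = 5, edges: (5,6)

Min cut value: 5
Partition: S = [0, 1, 2, 3, 4, 5], T = [6, 7, 8, 9, 10]
Cut edges: (5,6)

By max-flow min-cut theorem, max flow = min cut = 5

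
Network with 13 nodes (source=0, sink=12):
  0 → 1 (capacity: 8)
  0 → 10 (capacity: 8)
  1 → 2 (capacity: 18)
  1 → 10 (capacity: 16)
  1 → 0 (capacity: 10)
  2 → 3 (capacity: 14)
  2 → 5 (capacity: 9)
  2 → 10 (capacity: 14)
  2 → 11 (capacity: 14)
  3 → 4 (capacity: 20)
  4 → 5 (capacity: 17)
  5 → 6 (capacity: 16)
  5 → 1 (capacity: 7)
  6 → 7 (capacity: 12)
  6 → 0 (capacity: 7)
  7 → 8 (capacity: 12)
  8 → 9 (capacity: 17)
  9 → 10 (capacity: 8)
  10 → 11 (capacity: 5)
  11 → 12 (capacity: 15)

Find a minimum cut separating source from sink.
Min cut value = 13, edges: (0,1), (10,11)

Min cut value: 13
Partition: S = [0, 6, 7, 8, 9, 10], T = [1, 2, 3, 4, 5, 11, 12]
Cut edges: (0,1), (10,11)

By max-flow min-cut theorem, max flow = min cut = 13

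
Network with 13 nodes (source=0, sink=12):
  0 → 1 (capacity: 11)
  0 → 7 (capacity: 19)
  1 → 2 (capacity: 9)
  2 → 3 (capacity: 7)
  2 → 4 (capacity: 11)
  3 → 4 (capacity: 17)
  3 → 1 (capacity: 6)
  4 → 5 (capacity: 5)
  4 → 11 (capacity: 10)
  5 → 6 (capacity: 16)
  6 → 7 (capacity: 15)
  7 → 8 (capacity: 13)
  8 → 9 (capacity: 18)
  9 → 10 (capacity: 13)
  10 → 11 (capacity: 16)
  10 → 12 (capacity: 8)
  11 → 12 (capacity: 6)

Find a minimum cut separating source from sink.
Min cut value = 14, edges: (10,12), (11,12)

Min cut value: 14
Partition: S = [0, 1, 2, 3, 4, 5, 6, 7, 8, 9, 10, 11], T = [12]
Cut edges: (10,12), (11,12)

By max-flow min-cut theorem, max flow = min cut = 14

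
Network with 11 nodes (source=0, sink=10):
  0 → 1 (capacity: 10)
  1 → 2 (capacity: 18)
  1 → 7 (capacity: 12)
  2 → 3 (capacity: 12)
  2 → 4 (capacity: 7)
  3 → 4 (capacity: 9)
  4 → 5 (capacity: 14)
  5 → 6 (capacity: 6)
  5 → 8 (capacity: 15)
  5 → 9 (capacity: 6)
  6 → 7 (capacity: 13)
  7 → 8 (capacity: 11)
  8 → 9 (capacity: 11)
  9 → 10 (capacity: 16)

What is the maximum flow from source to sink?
Maximum flow = 10

Max flow: 10

Flow assignment:
  0 → 1: 10/10
  1 → 7: 10/12
  7 → 8: 10/11
  8 → 9: 10/11
  9 → 10: 10/16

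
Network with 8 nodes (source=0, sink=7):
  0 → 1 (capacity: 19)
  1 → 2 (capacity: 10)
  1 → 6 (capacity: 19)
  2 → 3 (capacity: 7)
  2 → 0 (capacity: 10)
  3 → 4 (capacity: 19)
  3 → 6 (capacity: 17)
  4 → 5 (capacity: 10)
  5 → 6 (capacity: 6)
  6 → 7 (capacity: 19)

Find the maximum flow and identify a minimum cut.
Max flow = 19, Min cut edges: (6,7)

Maximum flow: 19
Minimum cut: (6,7)
Partition: S = [0, 1, 2, 3, 4, 5, 6], T = [7]

Max-flow min-cut theorem verified: both equal 19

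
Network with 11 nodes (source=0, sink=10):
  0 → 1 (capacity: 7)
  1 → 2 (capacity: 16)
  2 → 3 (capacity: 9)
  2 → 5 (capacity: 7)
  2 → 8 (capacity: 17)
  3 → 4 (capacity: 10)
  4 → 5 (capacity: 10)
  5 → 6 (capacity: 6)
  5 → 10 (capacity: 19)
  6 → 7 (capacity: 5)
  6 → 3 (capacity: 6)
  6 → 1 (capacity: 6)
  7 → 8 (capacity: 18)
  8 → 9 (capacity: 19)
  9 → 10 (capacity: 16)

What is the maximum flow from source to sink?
Maximum flow = 7

Max flow: 7

Flow assignment:
  0 → 1: 7/7
  1 → 2: 7/16
  2 → 5: 7/7
  5 → 10: 7/19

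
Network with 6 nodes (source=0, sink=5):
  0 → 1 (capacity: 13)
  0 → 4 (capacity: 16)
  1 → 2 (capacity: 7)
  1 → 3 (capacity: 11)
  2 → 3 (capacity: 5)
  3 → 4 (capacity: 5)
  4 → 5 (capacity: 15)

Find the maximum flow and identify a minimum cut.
Max flow = 15, Min cut edges: (4,5)

Maximum flow: 15
Minimum cut: (4,5)
Partition: S = [0, 1, 2, 3, 4], T = [5]

Max-flow min-cut theorem verified: both equal 15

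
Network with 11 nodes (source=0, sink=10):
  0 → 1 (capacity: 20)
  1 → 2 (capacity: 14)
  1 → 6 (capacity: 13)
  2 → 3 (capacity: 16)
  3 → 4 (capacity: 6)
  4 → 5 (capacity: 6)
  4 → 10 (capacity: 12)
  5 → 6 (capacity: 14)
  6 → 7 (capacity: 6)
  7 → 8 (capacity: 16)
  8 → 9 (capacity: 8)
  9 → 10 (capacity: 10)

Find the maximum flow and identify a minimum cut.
Max flow = 12, Min cut edges: (3,4), (6,7)

Maximum flow: 12
Minimum cut: (3,4), (6,7)
Partition: S = [0, 1, 2, 3, 5, 6], T = [4, 7, 8, 9, 10]

Max-flow min-cut theorem verified: both equal 12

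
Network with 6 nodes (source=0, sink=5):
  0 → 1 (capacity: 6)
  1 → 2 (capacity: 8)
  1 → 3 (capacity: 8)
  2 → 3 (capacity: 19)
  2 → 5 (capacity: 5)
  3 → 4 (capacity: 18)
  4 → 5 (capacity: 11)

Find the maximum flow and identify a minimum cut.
Max flow = 6, Min cut edges: (0,1)

Maximum flow: 6
Minimum cut: (0,1)
Partition: S = [0], T = [1, 2, 3, 4, 5]

Max-flow min-cut theorem verified: both equal 6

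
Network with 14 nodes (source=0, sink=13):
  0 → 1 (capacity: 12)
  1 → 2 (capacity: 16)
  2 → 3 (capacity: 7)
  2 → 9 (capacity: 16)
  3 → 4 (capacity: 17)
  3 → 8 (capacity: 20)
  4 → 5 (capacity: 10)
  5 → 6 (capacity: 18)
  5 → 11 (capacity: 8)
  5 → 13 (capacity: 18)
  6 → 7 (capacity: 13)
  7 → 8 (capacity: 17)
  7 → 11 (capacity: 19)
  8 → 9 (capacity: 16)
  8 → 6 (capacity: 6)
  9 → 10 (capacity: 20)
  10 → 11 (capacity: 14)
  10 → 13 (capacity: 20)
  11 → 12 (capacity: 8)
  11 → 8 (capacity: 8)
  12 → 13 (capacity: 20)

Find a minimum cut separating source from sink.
Min cut value = 12, edges: (0,1)

Min cut value: 12
Partition: S = [0], T = [1, 2, 3, 4, 5, 6, 7, 8, 9, 10, 11, 12, 13]
Cut edges: (0,1)

By max-flow min-cut theorem, max flow = min cut = 12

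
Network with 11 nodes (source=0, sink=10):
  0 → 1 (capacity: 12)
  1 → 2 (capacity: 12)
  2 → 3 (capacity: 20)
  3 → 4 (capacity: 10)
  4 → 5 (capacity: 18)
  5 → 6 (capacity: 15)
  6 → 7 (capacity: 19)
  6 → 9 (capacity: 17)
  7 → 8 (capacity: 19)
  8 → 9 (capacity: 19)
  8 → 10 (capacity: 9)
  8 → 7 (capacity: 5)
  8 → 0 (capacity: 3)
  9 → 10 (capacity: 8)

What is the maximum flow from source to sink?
Maximum flow = 10

Max flow: 10

Flow assignment:
  0 → 1: 10/12
  1 → 2: 10/12
  2 → 3: 10/20
  3 → 4: 10/10
  4 → 5: 10/18
  5 → 6: 10/15
  6 → 7: 2/19
  6 → 9: 8/17
  7 → 8: 2/19
  8 → 10: 2/9
  9 → 10: 8/8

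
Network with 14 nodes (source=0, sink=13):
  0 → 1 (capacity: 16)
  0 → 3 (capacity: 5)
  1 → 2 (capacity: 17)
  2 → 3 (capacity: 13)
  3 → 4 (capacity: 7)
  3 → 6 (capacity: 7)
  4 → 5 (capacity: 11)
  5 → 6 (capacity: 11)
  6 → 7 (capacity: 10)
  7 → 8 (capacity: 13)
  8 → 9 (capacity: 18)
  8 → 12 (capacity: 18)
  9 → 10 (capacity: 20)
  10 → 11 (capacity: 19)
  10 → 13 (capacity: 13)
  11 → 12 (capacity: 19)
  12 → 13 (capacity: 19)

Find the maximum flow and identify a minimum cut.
Max flow = 10, Min cut edges: (6,7)

Maximum flow: 10
Minimum cut: (6,7)
Partition: S = [0, 1, 2, 3, 4, 5, 6], T = [7, 8, 9, 10, 11, 12, 13]

Max-flow min-cut theorem verified: both equal 10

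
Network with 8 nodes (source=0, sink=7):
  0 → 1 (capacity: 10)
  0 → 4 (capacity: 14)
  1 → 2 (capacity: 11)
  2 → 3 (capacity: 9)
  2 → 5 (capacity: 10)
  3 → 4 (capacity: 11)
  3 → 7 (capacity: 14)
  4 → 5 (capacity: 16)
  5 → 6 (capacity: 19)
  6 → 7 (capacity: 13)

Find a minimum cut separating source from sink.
Min cut value = 22, edges: (2,3), (6,7)

Min cut value: 22
Partition: S = [0, 1, 2, 4, 5, 6], T = [3, 7]
Cut edges: (2,3), (6,7)

By max-flow min-cut theorem, max flow = min cut = 22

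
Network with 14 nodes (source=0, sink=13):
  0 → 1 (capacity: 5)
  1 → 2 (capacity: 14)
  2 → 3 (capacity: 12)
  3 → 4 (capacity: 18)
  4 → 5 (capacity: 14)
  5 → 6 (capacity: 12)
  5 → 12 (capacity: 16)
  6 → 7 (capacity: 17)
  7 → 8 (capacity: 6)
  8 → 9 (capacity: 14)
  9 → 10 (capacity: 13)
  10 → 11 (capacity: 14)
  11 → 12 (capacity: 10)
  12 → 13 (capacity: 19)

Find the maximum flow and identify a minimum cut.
Max flow = 5, Min cut edges: (0,1)

Maximum flow: 5
Minimum cut: (0,1)
Partition: S = [0], T = [1, 2, 3, 4, 5, 6, 7, 8, 9, 10, 11, 12, 13]

Max-flow min-cut theorem verified: both equal 5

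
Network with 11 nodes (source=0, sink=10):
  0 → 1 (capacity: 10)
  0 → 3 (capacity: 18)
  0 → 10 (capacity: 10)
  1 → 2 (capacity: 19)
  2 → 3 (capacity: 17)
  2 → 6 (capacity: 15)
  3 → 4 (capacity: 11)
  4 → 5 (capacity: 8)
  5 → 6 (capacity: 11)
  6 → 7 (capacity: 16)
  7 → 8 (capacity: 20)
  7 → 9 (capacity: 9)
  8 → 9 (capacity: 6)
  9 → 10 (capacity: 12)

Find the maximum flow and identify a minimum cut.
Max flow = 22, Min cut edges: (0,10), (9,10)

Maximum flow: 22
Minimum cut: (0,10), (9,10)
Partition: S = [0, 1, 2, 3, 4, 5, 6, 7, 8, 9], T = [10]

Max-flow min-cut theorem verified: both equal 22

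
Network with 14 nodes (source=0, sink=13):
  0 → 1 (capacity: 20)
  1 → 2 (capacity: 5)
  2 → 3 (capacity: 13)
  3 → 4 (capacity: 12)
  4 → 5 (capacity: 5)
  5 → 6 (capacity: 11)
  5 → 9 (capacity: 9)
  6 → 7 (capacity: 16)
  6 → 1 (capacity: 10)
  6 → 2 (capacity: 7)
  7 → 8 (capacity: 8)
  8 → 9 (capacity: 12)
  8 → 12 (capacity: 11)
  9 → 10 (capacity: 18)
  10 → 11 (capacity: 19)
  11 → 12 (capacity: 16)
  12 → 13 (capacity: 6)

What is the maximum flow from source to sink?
Maximum flow = 5

Max flow: 5

Flow assignment:
  0 → 1: 5/20
  1 → 2: 5/5
  2 → 3: 5/13
  3 → 4: 5/12
  4 → 5: 5/5
  5 → 6: 5/11
  6 → 7: 5/16
  7 → 8: 5/8
  8 → 12: 5/11
  12 → 13: 5/6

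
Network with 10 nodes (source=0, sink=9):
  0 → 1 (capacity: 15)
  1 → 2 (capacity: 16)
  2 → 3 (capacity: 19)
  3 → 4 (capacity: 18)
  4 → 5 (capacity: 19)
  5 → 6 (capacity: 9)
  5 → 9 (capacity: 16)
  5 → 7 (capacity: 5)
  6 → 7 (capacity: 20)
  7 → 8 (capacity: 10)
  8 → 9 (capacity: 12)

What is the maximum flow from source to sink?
Maximum flow = 15

Max flow: 15

Flow assignment:
  0 → 1: 15/15
  1 → 2: 15/16
  2 → 3: 15/19
  3 → 4: 15/18
  4 → 5: 15/19
  5 → 9: 15/16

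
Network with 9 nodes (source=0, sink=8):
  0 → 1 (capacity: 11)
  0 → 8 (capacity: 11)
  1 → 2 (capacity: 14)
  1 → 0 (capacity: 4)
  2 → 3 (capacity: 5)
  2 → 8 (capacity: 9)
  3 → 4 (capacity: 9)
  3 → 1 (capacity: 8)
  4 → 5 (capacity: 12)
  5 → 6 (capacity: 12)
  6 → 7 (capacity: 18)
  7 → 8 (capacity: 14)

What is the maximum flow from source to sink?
Maximum flow = 22

Max flow: 22

Flow assignment:
  0 → 1: 11/11
  0 → 8: 11/11
  1 → 2: 11/14
  2 → 3: 2/5
  2 → 8: 9/9
  3 → 4: 2/9
  4 → 5: 2/12
  5 → 6: 2/12
  6 → 7: 2/18
  7 → 8: 2/14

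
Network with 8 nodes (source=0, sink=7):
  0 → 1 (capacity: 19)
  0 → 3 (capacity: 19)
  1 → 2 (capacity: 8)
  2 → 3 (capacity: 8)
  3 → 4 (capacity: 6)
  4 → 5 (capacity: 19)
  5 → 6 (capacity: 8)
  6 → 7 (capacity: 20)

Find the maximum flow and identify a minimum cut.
Max flow = 6, Min cut edges: (3,4)

Maximum flow: 6
Minimum cut: (3,4)
Partition: S = [0, 1, 2, 3], T = [4, 5, 6, 7]

Max-flow min-cut theorem verified: both equal 6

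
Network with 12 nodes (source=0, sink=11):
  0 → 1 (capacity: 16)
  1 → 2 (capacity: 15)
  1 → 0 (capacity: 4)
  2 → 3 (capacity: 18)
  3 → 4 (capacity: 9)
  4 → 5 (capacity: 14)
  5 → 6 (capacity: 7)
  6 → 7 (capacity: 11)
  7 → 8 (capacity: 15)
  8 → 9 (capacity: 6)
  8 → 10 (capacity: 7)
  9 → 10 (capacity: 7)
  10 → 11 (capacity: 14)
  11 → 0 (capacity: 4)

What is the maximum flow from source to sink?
Maximum flow = 7

Max flow: 7

Flow assignment:
  0 → 1: 7/16
  1 → 2: 7/15
  2 → 3: 7/18
  3 → 4: 7/9
  4 → 5: 7/14
  5 → 6: 7/7
  6 → 7: 7/11
  7 → 8: 7/15
  8 → 10: 7/7
  10 → 11: 7/14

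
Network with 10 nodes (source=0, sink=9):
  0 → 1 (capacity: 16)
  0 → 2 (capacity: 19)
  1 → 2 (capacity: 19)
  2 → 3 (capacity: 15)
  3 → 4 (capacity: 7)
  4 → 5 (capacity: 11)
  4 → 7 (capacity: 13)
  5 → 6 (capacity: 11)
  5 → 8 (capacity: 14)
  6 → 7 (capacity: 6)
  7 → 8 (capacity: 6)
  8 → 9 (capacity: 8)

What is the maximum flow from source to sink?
Maximum flow = 7

Max flow: 7

Flow assignment:
  0 → 2: 7/19
  2 → 3: 7/15
  3 → 4: 7/7
  4 → 5: 7/11
  5 → 8: 7/14
  8 → 9: 7/8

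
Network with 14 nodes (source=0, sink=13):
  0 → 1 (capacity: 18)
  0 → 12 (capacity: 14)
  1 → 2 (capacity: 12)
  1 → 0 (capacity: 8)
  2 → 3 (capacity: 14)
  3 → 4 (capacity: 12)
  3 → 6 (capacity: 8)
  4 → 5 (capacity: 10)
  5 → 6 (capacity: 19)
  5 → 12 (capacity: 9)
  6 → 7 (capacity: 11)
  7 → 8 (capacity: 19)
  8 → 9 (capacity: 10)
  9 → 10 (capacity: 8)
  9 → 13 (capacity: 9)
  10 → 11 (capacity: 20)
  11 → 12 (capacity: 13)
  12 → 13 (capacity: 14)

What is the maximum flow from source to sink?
Maximum flow = 23

Max flow: 23

Flow assignment:
  0 → 1: 11/18
  0 → 12: 12/14
  1 → 2: 11/12
  2 → 3: 11/14
  3 → 4: 10/12
  3 → 6: 1/8
  4 → 5: 10/10
  5 → 6: 9/19
  5 → 12: 1/9
  6 → 7: 10/11
  7 → 8: 10/19
  8 → 9: 10/10
  9 → 10: 1/8
  9 → 13: 9/9
  10 → 11: 1/20
  11 → 12: 1/13
  12 → 13: 14/14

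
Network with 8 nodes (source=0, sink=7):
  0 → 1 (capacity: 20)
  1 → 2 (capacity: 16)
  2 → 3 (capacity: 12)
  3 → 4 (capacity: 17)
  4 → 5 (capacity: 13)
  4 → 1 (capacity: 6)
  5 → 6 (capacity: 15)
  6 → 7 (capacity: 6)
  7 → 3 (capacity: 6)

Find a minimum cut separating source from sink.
Min cut value = 6, edges: (6,7)

Min cut value: 6
Partition: S = [0, 1, 2, 3, 4, 5, 6], T = [7]
Cut edges: (6,7)

By max-flow min-cut theorem, max flow = min cut = 6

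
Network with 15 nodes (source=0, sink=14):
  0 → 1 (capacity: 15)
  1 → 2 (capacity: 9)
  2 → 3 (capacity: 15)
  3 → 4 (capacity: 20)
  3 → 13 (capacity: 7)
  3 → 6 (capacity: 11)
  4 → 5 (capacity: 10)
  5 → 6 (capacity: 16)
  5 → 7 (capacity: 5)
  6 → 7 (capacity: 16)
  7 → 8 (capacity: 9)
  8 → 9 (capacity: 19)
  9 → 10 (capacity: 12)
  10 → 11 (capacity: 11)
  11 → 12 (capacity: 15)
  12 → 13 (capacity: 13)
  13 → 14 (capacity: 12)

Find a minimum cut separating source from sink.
Min cut value = 9, edges: (1,2)

Min cut value: 9
Partition: S = [0, 1], T = [2, 3, 4, 5, 6, 7, 8, 9, 10, 11, 12, 13, 14]
Cut edges: (1,2)

By max-flow min-cut theorem, max flow = min cut = 9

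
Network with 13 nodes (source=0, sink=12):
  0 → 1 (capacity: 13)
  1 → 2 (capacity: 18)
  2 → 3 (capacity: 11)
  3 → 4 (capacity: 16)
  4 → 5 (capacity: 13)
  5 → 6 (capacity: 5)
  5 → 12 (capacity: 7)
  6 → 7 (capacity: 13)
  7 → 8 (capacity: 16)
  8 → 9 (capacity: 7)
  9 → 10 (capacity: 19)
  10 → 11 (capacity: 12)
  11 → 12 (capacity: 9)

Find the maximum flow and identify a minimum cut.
Max flow = 11, Min cut edges: (2,3)

Maximum flow: 11
Minimum cut: (2,3)
Partition: S = [0, 1, 2], T = [3, 4, 5, 6, 7, 8, 9, 10, 11, 12]

Max-flow min-cut theorem verified: both equal 11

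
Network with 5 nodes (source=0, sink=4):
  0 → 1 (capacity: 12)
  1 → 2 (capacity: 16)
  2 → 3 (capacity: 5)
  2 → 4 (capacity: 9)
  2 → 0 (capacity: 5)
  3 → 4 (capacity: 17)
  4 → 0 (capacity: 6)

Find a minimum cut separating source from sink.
Min cut value = 12, edges: (0,1)

Min cut value: 12
Partition: S = [0], T = [1, 2, 3, 4]
Cut edges: (0,1)

By max-flow min-cut theorem, max flow = min cut = 12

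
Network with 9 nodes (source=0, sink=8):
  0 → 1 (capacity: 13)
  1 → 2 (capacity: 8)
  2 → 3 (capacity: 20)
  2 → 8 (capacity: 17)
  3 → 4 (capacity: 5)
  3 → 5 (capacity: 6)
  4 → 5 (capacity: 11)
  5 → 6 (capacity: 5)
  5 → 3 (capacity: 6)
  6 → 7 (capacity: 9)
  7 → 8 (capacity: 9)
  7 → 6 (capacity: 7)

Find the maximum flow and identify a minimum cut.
Max flow = 8, Min cut edges: (1,2)

Maximum flow: 8
Minimum cut: (1,2)
Partition: S = [0, 1], T = [2, 3, 4, 5, 6, 7, 8]

Max-flow min-cut theorem verified: both equal 8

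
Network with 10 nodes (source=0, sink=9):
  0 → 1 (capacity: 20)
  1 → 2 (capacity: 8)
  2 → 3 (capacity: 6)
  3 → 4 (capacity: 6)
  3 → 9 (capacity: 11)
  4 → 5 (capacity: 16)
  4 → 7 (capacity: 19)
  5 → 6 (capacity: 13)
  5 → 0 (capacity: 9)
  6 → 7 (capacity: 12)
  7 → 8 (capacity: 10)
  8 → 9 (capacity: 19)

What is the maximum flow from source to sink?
Maximum flow = 6

Max flow: 6

Flow assignment:
  0 → 1: 6/20
  1 → 2: 6/8
  2 → 3: 6/6
  3 → 9: 6/11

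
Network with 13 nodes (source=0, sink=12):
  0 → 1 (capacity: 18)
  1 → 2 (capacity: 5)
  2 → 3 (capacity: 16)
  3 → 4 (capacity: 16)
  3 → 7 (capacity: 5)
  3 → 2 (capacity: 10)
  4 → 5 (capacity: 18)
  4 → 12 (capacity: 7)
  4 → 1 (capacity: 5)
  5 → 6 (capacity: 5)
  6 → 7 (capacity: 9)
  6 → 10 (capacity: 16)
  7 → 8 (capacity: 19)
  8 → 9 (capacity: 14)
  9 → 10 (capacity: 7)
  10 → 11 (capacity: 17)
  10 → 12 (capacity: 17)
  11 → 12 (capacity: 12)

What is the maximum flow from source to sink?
Maximum flow = 5

Max flow: 5

Flow assignment:
  0 → 1: 5/18
  1 → 2: 5/5
  2 → 3: 5/16
  3 → 4: 5/16
  4 → 12: 5/7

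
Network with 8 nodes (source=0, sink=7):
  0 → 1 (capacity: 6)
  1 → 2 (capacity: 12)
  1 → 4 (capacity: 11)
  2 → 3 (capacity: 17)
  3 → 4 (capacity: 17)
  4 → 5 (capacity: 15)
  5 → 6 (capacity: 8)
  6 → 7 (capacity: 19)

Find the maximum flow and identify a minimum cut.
Max flow = 6, Min cut edges: (0,1)

Maximum flow: 6
Minimum cut: (0,1)
Partition: S = [0], T = [1, 2, 3, 4, 5, 6, 7]

Max-flow min-cut theorem verified: both equal 6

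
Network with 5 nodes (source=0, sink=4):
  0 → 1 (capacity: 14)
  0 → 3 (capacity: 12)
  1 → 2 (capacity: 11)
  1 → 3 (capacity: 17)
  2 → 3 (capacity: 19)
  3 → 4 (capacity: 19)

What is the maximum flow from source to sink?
Maximum flow = 19

Max flow: 19

Flow assignment:
  0 → 1: 7/14
  0 → 3: 12/12
  1 → 3: 7/17
  3 → 4: 19/19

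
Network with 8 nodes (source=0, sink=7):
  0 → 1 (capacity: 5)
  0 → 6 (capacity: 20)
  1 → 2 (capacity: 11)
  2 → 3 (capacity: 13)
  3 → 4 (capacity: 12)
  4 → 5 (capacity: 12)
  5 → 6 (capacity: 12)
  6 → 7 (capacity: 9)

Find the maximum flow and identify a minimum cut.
Max flow = 9, Min cut edges: (6,7)

Maximum flow: 9
Minimum cut: (6,7)
Partition: S = [0, 1, 2, 3, 4, 5, 6], T = [7]

Max-flow min-cut theorem verified: both equal 9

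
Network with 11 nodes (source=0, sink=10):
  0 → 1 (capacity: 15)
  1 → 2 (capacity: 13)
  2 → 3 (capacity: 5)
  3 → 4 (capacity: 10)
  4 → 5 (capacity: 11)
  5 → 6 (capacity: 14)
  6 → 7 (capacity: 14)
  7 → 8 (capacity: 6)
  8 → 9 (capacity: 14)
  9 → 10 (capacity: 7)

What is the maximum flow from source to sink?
Maximum flow = 5

Max flow: 5

Flow assignment:
  0 → 1: 5/15
  1 → 2: 5/13
  2 → 3: 5/5
  3 → 4: 5/10
  4 → 5: 5/11
  5 → 6: 5/14
  6 → 7: 5/14
  7 → 8: 5/6
  8 → 9: 5/14
  9 → 10: 5/7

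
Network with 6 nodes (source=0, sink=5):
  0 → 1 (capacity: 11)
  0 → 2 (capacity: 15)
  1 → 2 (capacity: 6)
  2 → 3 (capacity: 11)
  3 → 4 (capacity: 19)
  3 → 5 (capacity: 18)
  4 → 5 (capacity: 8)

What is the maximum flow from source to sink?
Maximum flow = 11

Max flow: 11

Flow assignment:
  0 → 1: 6/11
  0 → 2: 5/15
  1 → 2: 6/6
  2 → 3: 11/11
  3 → 5: 11/18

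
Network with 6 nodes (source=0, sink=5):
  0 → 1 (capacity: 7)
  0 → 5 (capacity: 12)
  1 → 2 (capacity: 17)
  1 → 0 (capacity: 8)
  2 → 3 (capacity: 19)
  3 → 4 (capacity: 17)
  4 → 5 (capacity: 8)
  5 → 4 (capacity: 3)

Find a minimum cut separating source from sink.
Min cut value = 19, edges: (0,1), (0,5)

Min cut value: 19
Partition: S = [0], T = [1, 2, 3, 4, 5]
Cut edges: (0,1), (0,5)

By max-flow min-cut theorem, max flow = min cut = 19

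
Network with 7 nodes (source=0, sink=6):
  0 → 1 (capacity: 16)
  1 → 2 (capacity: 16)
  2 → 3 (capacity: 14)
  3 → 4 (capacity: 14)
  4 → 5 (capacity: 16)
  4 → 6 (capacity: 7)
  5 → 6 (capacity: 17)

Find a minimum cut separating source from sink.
Min cut value = 14, edges: (3,4)

Min cut value: 14
Partition: S = [0, 1, 2, 3], T = [4, 5, 6]
Cut edges: (3,4)

By max-flow min-cut theorem, max flow = min cut = 14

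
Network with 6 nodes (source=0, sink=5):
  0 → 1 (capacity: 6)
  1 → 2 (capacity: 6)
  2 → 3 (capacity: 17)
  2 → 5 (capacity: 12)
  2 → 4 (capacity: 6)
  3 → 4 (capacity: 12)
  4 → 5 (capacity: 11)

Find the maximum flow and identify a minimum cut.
Max flow = 6, Min cut edges: (1,2)

Maximum flow: 6
Minimum cut: (1,2)
Partition: S = [0, 1], T = [2, 3, 4, 5]

Max-flow min-cut theorem verified: both equal 6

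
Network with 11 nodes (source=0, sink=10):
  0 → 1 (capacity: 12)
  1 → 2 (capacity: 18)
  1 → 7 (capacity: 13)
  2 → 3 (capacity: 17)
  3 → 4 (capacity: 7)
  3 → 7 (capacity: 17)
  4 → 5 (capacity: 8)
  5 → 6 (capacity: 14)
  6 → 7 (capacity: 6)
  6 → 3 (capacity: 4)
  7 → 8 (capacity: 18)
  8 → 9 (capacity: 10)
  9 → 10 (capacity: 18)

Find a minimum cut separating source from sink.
Min cut value = 10, edges: (8,9)

Min cut value: 10
Partition: S = [0, 1, 2, 3, 4, 5, 6, 7, 8], T = [9, 10]
Cut edges: (8,9)

By max-flow min-cut theorem, max flow = min cut = 10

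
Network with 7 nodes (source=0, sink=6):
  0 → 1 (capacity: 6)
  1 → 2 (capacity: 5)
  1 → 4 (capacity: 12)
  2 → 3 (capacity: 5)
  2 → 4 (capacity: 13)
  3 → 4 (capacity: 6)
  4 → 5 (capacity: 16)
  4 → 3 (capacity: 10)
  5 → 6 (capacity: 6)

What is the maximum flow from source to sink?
Maximum flow = 6

Max flow: 6

Flow assignment:
  0 → 1: 6/6
  1 → 4: 6/12
  4 → 5: 6/16
  5 → 6: 6/6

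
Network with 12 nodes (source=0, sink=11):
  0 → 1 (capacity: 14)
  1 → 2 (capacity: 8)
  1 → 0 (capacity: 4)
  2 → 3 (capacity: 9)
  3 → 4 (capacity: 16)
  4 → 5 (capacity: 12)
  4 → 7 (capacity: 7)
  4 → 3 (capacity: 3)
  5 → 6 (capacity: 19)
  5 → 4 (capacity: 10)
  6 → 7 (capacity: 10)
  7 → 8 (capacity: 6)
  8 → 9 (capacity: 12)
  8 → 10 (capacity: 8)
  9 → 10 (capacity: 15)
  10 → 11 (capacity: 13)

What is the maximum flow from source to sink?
Maximum flow = 6

Max flow: 6

Flow assignment:
  0 → 1: 6/14
  1 → 2: 6/8
  2 → 3: 6/9
  3 → 4: 6/16
  4 → 5: 1/12
  4 → 7: 5/7
  5 → 6: 1/19
  6 → 7: 1/10
  7 → 8: 6/6
  8 → 10: 6/8
  10 → 11: 6/13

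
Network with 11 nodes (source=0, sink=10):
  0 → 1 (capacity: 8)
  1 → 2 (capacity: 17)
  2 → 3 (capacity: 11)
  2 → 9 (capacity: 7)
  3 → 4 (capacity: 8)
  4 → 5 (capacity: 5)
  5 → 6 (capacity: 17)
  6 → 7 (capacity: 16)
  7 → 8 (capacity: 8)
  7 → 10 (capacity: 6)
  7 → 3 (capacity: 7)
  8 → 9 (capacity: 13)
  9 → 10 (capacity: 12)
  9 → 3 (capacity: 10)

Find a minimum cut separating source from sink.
Min cut value = 8, edges: (0,1)

Min cut value: 8
Partition: S = [0], T = [1, 2, 3, 4, 5, 6, 7, 8, 9, 10]
Cut edges: (0,1)

By max-flow min-cut theorem, max flow = min cut = 8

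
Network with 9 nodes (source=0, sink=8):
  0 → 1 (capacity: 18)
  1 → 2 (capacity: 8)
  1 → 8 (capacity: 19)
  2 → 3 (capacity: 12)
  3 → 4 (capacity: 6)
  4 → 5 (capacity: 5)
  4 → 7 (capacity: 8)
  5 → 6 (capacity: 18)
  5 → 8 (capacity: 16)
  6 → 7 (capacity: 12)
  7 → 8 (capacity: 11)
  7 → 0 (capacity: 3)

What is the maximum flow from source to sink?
Maximum flow = 18

Max flow: 18

Flow assignment:
  0 → 1: 18/18
  1 → 8: 18/19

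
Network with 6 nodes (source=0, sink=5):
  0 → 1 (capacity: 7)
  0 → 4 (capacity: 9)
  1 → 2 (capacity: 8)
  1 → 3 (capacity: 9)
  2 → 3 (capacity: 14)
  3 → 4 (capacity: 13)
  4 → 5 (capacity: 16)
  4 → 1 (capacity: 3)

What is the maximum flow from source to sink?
Maximum flow = 16

Max flow: 16

Flow assignment:
  0 → 1: 7/7
  0 → 4: 9/9
  1 → 3: 7/9
  3 → 4: 7/13
  4 → 5: 16/16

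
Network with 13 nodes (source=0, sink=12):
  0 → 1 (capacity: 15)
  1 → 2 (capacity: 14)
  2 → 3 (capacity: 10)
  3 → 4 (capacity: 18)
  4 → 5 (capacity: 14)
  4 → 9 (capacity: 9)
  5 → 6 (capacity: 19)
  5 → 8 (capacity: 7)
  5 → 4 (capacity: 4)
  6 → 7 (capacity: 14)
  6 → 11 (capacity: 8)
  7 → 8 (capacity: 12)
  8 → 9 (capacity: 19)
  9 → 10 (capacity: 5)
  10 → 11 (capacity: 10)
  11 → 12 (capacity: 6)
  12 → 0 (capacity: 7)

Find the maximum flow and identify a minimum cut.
Max flow = 6, Min cut edges: (11,12)

Maximum flow: 6
Minimum cut: (11,12)
Partition: S = [0, 1, 2, 3, 4, 5, 6, 7, 8, 9, 10, 11], T = [12]

Max-flow min-cut theorem verified: both equal 6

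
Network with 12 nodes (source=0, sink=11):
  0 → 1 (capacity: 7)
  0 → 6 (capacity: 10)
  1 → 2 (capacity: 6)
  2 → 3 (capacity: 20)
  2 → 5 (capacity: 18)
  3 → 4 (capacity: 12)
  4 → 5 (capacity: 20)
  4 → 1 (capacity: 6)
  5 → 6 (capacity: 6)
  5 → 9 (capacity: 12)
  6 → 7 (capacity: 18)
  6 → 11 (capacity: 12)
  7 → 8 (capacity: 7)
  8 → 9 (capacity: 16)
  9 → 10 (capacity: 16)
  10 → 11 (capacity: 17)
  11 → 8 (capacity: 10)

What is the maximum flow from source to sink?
Maximum flow = 16

Max flow: 16

Flow assignment:
  0 → 1: 6/7
  0 → 6: 10/10
  1 → 2: 6/6
  2 → 5: 6/18
  5 → 6: 2/6
  5 → 9: 4/12
  6 → 11: 12/12
  9 → 10: 4/16
  10 → 11: 4/17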